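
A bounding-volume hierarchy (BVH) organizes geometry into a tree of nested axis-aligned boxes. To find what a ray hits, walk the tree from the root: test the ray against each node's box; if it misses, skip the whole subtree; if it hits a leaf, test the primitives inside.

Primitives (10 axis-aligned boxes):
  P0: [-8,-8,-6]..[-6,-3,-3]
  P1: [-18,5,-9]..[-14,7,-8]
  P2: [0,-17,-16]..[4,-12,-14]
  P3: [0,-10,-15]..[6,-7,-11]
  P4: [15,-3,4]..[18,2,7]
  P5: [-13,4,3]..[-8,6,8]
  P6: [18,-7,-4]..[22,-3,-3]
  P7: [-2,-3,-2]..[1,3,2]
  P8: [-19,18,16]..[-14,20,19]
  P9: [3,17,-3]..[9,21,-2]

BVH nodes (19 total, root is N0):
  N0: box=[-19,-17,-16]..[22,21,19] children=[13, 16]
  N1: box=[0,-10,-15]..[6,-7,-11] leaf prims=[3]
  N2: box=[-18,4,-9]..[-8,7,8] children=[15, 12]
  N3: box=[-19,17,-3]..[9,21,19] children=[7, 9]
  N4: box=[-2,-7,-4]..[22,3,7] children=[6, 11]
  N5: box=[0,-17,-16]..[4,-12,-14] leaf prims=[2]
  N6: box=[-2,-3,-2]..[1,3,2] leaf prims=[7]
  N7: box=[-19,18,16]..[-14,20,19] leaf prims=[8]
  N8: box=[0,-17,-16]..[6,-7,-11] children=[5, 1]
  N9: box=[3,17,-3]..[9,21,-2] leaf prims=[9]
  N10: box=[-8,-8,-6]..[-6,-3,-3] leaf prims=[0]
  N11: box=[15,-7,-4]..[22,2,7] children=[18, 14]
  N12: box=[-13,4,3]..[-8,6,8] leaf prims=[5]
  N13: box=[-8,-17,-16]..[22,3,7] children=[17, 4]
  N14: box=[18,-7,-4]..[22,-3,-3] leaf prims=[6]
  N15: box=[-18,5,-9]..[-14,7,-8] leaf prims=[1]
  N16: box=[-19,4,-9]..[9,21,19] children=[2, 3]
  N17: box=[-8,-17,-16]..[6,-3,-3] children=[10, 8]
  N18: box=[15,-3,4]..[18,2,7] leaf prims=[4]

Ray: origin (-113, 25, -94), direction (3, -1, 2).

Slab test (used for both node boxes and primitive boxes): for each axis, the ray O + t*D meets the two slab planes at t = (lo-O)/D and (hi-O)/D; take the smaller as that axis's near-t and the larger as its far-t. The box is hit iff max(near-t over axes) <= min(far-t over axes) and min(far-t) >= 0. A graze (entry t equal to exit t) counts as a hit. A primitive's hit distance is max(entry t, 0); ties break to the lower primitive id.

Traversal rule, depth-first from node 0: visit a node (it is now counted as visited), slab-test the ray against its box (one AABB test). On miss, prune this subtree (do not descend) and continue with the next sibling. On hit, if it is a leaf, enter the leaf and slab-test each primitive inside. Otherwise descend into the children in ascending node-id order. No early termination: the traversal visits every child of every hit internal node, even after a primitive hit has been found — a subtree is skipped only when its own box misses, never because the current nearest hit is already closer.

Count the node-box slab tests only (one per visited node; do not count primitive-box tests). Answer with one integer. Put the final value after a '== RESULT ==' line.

Traverse from the root:
N0 x:[94/3,45] y:[4,42] z:[39,113/2] -> hit [39,42], descend [13, 16]
  N13 x:[35,45] y:[22,42] z:[39,101/2] -> hit [39,42], descend [4, 17]
    N4 x:[37,45] y:[22,32] z:[45,101/2] -> miss, prune
    N17 x:[35,119/3] y:[28,42] z:[39,91/2] -> hit [39,119/3], descend [8, 10]
      N8 x:[113/3,119/3] y:[32,42] z:[39,83/2] -> hit [39,119/3], descend [1, 5]
        N1 x:[113/3,119/3] y:[32,35] z:[79/2,83/2] -> miss, prune
        N5 x:[113/3,39] y:[37,42] z:[39,40] -> hit [39,39] leaf, test {P2@t=39}
      N10 x:[35,107/3] y:[28,33] z:[44,91/2] -> miss, prune
  N16 x:[94/3,122/3] y:[4,21] z:[85/2,113/2] -> miss, prune

order=[0, 13, 4, 17, 8, 1, 5, 10, 16]  |boxes|=9  |leaves|=1  hit=P2

== RESULT ==
9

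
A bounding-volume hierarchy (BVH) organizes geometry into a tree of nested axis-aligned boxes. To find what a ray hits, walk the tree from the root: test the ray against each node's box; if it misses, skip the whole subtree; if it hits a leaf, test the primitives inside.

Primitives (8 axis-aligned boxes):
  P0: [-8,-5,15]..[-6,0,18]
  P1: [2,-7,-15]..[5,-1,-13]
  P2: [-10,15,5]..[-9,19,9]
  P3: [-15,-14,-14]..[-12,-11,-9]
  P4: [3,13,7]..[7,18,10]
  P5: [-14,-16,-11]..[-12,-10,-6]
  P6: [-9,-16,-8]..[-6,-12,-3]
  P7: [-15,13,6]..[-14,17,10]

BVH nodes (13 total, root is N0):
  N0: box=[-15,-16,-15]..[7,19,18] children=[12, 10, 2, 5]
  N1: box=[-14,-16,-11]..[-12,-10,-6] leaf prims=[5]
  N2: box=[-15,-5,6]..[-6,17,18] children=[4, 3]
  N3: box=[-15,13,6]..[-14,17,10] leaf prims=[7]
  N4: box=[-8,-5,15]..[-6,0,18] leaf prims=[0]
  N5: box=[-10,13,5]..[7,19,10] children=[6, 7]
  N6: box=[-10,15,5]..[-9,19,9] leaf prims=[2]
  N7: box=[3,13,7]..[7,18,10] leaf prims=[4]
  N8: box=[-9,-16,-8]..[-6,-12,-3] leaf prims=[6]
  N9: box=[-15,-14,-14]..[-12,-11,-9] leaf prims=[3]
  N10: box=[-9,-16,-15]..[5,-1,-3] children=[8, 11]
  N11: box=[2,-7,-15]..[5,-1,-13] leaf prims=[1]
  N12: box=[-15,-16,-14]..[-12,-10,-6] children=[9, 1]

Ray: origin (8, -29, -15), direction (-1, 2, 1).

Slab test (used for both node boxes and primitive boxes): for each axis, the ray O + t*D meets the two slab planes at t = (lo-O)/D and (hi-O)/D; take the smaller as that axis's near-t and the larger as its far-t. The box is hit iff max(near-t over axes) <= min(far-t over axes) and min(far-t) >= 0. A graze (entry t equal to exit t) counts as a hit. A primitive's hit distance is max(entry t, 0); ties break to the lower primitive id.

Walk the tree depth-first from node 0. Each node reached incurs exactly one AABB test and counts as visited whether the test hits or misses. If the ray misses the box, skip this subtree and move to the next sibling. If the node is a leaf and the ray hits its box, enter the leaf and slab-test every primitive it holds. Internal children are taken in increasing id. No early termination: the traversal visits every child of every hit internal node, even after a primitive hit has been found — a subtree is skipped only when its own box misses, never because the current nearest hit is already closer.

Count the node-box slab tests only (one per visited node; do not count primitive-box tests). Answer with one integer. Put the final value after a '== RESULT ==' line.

Traverse from the root:
N0 x:[1,23] y:[13/2,24] z:[0,33] -> hit [13/2,23], descend [2, 5, 10, 12]
  N2 x:[14,23] y:[12,23] z:[21,33] -> hit [21,23], descend [3, 4]
    N3 x:[22,23] y:[21,23] z:[21,25] -> hit [22,23] leaf, test {P7@t=22}
    N4 x:[14,16] y:[12,29/2] z:[30,33] -> miss, prune
  N5 x:[1,18] y:[21,24] z:[20,25] -> miss, prune
  N10 x:[3,17] y:[13/2,14] z:[0,12] -> hit [13/2,12], descend [8, 11]
    N8 x:[14,17] y:[13/2,17/2] z:[7,12] -> miss, prune
    N11 x:[3,6] y:[11,14] z:[0,2] -> miss, prune
  N12 x:[20,23] y:[13/2,19/2] z:[1,9] -> miss, prune

Visited [0, 2, 3, 4, 5, 10, 8, 11, 12]. Tests: 9 box, 1 leaf. Nearest: P7.

== RESULT ==
9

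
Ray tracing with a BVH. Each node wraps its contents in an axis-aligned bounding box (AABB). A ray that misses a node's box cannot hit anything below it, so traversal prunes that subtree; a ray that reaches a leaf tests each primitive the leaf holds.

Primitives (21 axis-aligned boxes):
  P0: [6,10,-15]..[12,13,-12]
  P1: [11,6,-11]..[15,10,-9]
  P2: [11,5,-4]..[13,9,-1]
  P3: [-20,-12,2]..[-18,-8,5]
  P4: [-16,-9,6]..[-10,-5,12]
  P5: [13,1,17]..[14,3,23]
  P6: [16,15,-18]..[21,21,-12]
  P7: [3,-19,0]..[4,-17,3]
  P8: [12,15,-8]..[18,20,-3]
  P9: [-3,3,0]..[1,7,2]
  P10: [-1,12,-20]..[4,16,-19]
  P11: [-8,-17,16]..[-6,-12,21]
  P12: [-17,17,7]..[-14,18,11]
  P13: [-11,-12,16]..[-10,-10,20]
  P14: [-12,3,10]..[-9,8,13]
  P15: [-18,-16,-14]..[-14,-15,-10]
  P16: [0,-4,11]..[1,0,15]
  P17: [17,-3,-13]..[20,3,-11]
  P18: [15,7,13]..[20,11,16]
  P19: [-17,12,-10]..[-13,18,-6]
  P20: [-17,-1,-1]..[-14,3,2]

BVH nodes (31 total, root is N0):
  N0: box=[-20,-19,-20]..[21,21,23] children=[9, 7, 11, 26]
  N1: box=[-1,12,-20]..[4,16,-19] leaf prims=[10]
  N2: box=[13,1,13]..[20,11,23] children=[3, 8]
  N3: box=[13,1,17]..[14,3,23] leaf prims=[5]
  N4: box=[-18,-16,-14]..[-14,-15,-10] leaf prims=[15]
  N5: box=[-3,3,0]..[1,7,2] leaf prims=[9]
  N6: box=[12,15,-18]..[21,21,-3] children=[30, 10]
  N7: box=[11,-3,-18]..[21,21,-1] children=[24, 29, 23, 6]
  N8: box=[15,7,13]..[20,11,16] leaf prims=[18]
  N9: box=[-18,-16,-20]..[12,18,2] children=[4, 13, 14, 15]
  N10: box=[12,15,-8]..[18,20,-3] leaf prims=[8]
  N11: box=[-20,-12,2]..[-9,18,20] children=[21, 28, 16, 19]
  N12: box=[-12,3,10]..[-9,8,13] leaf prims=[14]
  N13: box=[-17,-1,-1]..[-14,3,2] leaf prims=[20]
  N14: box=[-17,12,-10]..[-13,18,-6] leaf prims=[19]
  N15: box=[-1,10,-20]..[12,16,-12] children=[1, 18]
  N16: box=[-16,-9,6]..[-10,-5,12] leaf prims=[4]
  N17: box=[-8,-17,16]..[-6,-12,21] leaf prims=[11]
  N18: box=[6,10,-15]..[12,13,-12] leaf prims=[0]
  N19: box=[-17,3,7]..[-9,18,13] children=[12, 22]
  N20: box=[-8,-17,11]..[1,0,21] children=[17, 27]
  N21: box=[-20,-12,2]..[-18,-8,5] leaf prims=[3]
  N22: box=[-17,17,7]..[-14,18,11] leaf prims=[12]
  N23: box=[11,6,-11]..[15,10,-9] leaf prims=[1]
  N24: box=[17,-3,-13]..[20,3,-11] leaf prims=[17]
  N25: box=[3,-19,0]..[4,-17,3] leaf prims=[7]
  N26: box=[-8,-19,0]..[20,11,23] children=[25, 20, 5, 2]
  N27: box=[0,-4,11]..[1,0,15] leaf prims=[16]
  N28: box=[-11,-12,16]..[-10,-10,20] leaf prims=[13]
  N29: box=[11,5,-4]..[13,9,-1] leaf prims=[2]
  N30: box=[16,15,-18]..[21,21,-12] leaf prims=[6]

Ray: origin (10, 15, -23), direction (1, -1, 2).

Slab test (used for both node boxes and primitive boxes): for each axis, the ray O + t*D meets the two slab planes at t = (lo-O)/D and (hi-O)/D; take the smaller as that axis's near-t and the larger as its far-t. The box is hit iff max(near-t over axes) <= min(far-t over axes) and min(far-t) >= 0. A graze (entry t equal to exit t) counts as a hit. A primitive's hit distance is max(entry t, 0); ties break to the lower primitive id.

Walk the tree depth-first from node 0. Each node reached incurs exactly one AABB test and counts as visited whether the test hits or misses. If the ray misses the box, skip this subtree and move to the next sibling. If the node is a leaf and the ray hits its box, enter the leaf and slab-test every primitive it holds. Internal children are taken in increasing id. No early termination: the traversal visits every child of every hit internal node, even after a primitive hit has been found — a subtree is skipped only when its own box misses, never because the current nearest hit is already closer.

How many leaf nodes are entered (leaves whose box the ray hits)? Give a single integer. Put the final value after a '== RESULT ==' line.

Walk:
N0 x:[-30,11] y:[-6,34] z:[3/2,23] -> hit [3/2,11], descend [7, 9, 11, 26]
  N7 x:[1,11] y:[-6,18] z:[5/2,11] -> hit [5/2,11], descend [6, 23, 24, 29]
    N6 x:[2,11] y:[-6,0] z:[5/2,10] -> miss, prune
    N23 x:[1,5] y:[5,9] z:[6,7] -> miss, prune
    N24 x:[7,10] y:[12,18] z:[5,6] -> miss, prune
    N29 x:[1,3] y:[6,10] z:[19/2,11] -> miss, prune
  N9 x:[-28,2] y:[-3,31] z:[3/2,25/2] -> hit [3/2,2], descend [4, 13, 14, 15]
    N4 x:[-28,-24] y:[30,31] z:[9/2,13/2] -> miss, prune
    N13 x:[-27,-24] y:[12,16] z:[11,25/2] -> miss, prune
    N14 x:[-27,-23] y:[-3,3] z:[13/2,17/2] -> miss, prune
    N15 x:[-11,2] y:[-1,5] z:[3/2,11/2] -> hit [3/2,2], descend [1, 18]
      N1 x:[-11,-6] y:[-1,3] z:[3/2,2] -> miss, prune
      N18 x:[-4,2] y:[2,5] z:[4,11/2] -> miss, prune
  N11 x:[-30,-19] y:[-3,27] z:[25/2,43/2] -> miss, prune
  N26 x:[-18,10] y:[4,34] z:[23/2,23] -> miss, prune

order=[0, 7, 6, 23, 24, 29, 9, 4, 13, 14, 15, 1, 18, 11, 26]  |boxes|=15  |leaves|=0  hit=miss

== RESULT ==
0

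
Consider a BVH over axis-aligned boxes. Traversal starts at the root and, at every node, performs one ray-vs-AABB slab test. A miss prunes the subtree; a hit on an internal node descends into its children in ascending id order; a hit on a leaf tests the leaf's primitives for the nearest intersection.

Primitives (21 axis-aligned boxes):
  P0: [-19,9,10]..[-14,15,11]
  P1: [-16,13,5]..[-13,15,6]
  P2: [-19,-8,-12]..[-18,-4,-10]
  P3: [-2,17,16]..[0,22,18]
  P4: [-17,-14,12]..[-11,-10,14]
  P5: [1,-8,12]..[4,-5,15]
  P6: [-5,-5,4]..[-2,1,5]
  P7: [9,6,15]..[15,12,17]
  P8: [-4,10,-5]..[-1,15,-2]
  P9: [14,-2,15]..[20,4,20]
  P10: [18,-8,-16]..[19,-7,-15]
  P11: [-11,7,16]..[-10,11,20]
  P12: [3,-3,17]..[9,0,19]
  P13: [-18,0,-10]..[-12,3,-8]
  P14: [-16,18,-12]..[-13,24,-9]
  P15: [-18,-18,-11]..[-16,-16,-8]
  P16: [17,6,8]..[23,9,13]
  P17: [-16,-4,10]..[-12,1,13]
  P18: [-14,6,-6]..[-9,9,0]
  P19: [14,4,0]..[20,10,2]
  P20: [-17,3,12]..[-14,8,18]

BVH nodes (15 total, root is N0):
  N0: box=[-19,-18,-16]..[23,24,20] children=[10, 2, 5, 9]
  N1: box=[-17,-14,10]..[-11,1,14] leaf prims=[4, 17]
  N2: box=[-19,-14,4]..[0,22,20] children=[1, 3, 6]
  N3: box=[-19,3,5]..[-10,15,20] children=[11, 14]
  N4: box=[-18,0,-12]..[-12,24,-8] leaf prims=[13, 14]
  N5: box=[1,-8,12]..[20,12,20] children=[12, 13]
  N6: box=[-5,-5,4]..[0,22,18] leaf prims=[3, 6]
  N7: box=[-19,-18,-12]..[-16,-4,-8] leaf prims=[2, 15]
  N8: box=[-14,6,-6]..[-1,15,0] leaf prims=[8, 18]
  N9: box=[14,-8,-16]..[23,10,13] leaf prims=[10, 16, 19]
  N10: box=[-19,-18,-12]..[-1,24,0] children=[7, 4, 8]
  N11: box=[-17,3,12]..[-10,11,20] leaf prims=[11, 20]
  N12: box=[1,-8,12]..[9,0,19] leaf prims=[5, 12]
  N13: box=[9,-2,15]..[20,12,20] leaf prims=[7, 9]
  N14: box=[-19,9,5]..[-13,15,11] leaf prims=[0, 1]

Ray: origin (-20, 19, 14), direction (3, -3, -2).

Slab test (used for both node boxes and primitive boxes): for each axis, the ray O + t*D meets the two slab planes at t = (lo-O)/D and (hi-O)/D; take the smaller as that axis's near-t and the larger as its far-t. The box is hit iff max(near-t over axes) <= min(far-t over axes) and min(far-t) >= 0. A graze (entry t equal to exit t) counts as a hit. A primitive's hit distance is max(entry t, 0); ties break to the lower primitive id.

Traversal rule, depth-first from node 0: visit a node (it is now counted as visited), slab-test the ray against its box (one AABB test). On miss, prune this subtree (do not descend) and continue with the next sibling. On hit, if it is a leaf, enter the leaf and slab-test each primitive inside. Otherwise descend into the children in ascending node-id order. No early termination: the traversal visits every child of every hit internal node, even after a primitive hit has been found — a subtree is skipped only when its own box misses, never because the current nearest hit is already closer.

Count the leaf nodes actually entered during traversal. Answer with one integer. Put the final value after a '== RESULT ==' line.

Walk:
N0 x:[1/3,43/3] y:[-5/3,37/3] z:[-3,15] -> hit [1/3,37/3], descend [2, 5, 9, 10]
  N2 x:[1/3,20/3] y:[-1,11] z:[-3,5] -> hit [1/3,5], descend [1, 3, 6]
    N1 x:[1,3] y:[6,11] z:[0,2] -> miss, prune
    N3 x:[1/3,10/3] y:[4/3,16/3] z:[-3,9/2] -> hit [4/3,10/3], descend [11, 14]
      N11 x:[1,10/3] y:[8/3,16/3] z:[-3,1] -> miss, prune
      N14 x:[1/3,7/3] y:[4/3,10/3] z:[3/2,9/2] -> hit [3/2,7/3] leaf, test {P0@t=3/2, P1(miss)}
    N6 x:[5,20/3] y:[-1,8] z:[-2,5] -> hit [5,5] leaf, test {P3(miss), P6(miss)}
  N5 x:[7,40/3] y:[7/3,9] z:[-3,1] -> miss, prune
  N9 x:[34/3,43/3] y:[3,9] z:[1/2,15] -> miss, prune
  N10 x:[1/3,19/3] y:[-5/3,37/3] z:[7,13] -> miss, prune

10 AABB tests over nodes [0, 2, 1, 3, 11, 14, 6, 5, 9, 10]; 2 leaves entered; closest P0.

== RESULT ==
2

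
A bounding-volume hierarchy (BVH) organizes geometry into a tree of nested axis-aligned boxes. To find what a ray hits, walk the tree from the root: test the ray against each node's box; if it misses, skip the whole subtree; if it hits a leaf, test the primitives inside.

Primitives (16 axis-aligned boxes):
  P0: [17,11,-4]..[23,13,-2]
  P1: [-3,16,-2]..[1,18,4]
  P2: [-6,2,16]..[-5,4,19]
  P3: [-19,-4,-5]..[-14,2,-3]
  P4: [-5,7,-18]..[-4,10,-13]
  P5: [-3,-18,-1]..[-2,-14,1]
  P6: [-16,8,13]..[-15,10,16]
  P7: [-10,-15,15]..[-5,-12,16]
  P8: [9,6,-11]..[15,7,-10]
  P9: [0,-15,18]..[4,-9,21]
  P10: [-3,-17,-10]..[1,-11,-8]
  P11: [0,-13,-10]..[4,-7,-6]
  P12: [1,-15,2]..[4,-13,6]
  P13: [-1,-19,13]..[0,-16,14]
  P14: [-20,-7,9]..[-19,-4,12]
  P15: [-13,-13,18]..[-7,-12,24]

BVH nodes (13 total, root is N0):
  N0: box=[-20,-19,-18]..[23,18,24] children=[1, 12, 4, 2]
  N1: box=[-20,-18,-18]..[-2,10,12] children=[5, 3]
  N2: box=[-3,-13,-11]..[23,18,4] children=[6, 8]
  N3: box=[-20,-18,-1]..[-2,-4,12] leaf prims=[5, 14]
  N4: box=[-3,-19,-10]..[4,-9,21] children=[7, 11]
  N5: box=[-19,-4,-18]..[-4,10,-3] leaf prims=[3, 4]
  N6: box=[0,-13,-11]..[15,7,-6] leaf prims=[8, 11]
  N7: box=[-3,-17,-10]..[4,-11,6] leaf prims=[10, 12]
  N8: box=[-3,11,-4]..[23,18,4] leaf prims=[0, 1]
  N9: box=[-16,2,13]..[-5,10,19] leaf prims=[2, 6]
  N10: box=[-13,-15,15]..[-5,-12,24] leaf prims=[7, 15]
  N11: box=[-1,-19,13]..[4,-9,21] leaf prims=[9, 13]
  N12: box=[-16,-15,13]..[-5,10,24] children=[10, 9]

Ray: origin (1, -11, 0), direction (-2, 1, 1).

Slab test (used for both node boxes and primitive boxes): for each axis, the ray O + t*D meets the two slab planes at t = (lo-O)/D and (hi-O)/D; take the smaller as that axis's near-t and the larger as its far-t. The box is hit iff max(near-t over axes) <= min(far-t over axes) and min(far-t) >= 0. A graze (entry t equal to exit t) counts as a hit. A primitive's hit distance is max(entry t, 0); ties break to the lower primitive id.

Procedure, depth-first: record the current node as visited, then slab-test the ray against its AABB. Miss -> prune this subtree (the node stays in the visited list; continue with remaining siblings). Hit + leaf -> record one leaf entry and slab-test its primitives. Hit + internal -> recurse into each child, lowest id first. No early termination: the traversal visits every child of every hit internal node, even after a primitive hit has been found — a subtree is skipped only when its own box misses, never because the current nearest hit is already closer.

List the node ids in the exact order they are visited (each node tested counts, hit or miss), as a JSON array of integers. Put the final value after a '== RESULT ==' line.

Walk:
N0 x:[-11,21/2] y:[-8,29] z:[-18,24] -> hit [-8,21/2], descend [1, 2, 4, 12]
  N1 x:[3/2,21/2] y:[-7,21] z:[-18,12] -> hit [3/2,21/2], descend [3, 5]
    N3 x:[3/2,21/2] y:[-7,7] z:[-1,12] -> hit [3/2,7] leaf, test {P5(miss), P14(miss)}
    N5 x:[5/2,10] y:[7,21] z:[-18,-3] -> miss, prune
  N2 x:[-11,2] y:[-2,29] z:[-11,4] -> hit [-2,2], descend [6, 8]
    N6 x:[-7,1/2] y:[-2,18] z:[-11,-6] -> miss, prune
    N8 x:[-11,2] y:[22,29] z:[-4,4] -> miss, prune
  N4 x:[-3/2,2] y:[-8,2] z:[-10,21] -> hit [-3/2,2], descend [7, 11]
    N7 x:[-3/2,2] y:[-6,0] z:[-10,6] -> hit [-3/2,0] leaf, test {P10(miss), P12(miss)}
    N11 x:[-3/2,1] y:[-8,2] z:[13,21] -> miss, prune
  N12 x:[3,17/2] y:[-4,21] z:[13,24] -> miss, prune

11 AABB tests over nodes [0, 1, 3, 5, 2, 6, 8, 4, 7, 11, 12]; 2 leaves entered; closest miss.

== RESULT ==
[0, 1, 3, 5, 2, 6, 8, 4, 7, 11, 12]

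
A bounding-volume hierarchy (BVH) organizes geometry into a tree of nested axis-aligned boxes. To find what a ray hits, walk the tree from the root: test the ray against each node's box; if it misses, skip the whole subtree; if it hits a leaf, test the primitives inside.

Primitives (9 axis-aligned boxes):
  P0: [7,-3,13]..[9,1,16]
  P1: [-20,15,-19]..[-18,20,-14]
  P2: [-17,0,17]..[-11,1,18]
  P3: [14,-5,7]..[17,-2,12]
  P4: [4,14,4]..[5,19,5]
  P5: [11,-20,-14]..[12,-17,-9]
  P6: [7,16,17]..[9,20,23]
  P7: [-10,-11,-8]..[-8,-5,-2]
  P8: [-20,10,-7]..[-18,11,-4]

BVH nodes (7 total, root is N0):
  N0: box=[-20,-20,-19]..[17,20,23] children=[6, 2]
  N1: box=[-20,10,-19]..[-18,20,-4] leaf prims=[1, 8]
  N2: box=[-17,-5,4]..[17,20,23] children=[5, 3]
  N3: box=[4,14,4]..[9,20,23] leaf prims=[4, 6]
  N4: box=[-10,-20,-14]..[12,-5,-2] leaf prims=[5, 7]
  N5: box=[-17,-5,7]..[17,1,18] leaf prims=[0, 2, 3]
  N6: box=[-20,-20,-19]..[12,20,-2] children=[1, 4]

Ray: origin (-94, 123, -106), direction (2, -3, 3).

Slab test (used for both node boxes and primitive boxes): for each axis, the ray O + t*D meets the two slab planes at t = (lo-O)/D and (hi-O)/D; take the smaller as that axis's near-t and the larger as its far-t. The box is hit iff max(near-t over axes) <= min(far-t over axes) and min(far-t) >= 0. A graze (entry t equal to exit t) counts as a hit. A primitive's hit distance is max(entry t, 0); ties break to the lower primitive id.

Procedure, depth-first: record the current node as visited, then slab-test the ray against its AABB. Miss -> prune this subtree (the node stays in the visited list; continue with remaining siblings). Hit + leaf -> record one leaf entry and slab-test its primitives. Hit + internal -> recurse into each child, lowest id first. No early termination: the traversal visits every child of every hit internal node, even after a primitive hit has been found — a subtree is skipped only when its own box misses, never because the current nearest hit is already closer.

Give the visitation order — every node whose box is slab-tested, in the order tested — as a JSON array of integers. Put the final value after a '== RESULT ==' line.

Traverse from the root:
N0 x:[37,111/2] y:[103/3,143/3] z:[29,43] -> hit [37,43], descend [2, 6]
  N2 x:[77/2,111/2] y:[103/3,128/3] z:[110/3,43] -> hit [77/2,128/3], descend [3, 5]
    N3 x:[49,103/2] y:[103/3,109/3] z:[110/3,43] -> miss, prune
    N5 x:[77/2,111/2] y:[122/3,128/3] z:[113/3,124/3] -> hit [122/3,124/3] leaf, test {P0(miss), P2@t=41, P3(miss)}
  N6 x:[37,53] y:[103/3,143/3] z:[29,104/3] -> miss, prune

5 AABB tests over nodes [0, 2, 3, 5, 6]; 1 leaf entered; closest P2.

== RESULT ==
[0, 2, 3, 5, 6]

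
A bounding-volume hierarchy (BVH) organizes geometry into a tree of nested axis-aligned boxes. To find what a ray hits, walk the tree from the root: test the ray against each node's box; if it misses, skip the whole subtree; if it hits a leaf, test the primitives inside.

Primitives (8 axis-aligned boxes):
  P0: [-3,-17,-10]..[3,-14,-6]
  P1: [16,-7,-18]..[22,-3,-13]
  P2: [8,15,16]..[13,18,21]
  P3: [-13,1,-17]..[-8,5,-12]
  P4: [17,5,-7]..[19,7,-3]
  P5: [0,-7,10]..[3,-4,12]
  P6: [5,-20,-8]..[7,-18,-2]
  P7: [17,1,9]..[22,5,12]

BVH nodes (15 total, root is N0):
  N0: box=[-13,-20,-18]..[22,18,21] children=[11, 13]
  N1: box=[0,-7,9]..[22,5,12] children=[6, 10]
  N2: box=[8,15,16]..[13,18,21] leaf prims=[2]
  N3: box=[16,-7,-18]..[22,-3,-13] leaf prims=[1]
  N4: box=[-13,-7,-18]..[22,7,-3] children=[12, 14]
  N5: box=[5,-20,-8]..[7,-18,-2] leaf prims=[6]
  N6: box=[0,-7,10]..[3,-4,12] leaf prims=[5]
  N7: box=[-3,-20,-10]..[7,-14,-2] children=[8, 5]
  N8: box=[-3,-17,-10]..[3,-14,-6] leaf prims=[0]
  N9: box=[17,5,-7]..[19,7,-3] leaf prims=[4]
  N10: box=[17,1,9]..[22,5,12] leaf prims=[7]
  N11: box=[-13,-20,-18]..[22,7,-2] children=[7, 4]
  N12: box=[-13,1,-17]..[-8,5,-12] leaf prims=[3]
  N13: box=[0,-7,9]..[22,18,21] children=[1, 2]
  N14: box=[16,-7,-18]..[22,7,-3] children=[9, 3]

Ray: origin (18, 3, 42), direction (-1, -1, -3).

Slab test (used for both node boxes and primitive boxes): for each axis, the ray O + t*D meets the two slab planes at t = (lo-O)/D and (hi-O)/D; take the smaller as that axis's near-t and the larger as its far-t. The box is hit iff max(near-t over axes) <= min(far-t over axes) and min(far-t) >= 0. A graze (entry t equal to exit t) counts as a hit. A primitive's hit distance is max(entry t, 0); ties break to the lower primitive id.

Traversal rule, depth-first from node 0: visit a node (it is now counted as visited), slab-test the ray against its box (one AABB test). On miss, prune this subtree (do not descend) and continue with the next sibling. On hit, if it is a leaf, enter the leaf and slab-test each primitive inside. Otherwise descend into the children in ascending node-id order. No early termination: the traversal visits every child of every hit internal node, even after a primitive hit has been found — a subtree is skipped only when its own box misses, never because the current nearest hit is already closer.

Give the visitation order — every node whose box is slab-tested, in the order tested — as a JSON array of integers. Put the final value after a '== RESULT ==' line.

Trace the traversal:
N0 x:[-4,31] y:[-15,23] z:[7,20] -> hit [7,20], descend [11, 13]
  N11 x:[-4,31] y:[-4,23] z:[44/3,20] -> hit [44/3,20], descend [4, 7]
    N4 x:[-4,31] y:[-4,10] z:[15,20] -> miss, prune
    N7 x:[11,21] y:[17,23] z:[44/3,52/3] -> hit [17,52/3], descend [5, 8]
      N5 x:[11,13] y:[21,23] z:[44/3,50/3] -> miss, prune
      N8 x:[15,21] y:[17,20] z:[16,52/3] -> hit [17,52/3] leaf, test {P0@t=17}
  N13 x:[-4,18] y:[-15,10] z:[7,11] -> hit [7,10], descend [1, 2]
    N1 x:[-4,18] y:[-2,10] z:[10,11] -> hit [10,10], descend [6, 10]
      N6 x:[15,18] y:[7,10] z:[10,32/3] -> miss, prune
      N10 x:[-4,1] y:[-2,2] z:[10,11] -> miss, prune
    N2 x:[5,10] y:[-15,-12] z:[7,26/3] -> miss, prune

order=[0, 11, 4, 7, 5, 8, 13, 1, 6, 10, 2]  |boxes|=11  |leaves|=1  hit=P0

== RESULT ==
[0, 11, 4, 7, 5, 8, 13, 1, 6, 10, 2]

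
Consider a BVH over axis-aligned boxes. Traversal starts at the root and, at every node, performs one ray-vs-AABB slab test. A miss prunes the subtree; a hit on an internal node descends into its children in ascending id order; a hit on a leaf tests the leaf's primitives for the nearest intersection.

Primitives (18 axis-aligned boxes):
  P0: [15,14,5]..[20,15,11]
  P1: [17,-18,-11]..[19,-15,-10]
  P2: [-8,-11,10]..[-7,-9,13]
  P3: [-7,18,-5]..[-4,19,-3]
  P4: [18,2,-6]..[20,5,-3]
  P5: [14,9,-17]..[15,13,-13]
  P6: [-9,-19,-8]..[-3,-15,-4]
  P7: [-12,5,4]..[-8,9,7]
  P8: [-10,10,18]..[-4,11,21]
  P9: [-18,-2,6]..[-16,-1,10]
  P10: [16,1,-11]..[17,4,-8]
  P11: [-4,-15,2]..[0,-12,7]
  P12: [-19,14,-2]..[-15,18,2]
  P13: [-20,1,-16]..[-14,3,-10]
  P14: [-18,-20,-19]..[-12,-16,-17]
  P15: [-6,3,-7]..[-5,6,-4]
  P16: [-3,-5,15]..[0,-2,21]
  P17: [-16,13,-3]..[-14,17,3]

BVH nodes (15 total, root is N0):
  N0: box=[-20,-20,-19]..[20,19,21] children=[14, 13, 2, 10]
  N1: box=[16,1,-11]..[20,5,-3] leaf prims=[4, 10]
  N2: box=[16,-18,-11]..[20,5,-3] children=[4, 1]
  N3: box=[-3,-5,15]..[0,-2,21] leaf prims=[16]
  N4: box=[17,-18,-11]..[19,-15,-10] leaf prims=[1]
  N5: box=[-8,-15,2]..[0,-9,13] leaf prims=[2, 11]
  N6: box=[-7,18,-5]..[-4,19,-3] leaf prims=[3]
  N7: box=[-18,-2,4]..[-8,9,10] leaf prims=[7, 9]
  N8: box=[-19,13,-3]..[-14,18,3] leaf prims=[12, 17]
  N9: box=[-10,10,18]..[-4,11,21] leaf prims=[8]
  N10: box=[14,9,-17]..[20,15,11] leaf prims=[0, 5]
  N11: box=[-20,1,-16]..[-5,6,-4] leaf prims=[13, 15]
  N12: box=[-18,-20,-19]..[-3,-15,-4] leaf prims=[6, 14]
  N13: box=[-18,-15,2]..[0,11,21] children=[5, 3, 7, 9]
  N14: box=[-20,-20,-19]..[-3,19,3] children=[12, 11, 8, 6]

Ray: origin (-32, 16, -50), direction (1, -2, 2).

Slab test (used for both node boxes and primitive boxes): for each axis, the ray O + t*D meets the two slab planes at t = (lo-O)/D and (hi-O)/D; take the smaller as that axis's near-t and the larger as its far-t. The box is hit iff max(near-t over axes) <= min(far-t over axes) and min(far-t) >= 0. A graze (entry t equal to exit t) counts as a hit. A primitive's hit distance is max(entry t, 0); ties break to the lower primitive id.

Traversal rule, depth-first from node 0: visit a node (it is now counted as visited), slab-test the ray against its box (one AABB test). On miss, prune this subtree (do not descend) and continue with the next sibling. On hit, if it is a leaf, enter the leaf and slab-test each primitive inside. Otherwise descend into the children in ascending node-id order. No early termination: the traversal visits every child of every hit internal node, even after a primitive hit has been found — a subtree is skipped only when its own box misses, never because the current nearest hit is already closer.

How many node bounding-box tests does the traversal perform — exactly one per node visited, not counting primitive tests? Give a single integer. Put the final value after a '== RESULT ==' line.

Traverse from the root:
N0 x:[12,52] y:[-3/2,18] z:[31/2,71/2] -> hit [31/2,18], descend [2, 10, 13, 14]
  N2 x:[48,52] y:[11/2,17] z:[39/2,47/2] -> miss, prune
  N10 x:[46,52] y:[1/2,7/2] z:[33/2,61/2] -> miss, prune
  N13 x:[14,32] y:[5/2,31/2] z:[26,71/2] -> miss, prune
  N14 x:[12,29] y:[-3/2,18] z:[31/2,53/2] -> hit [31/2,18], descend [6, 8, 11, 12]
    N6 x:[25,28] y:[-3/2,-1] z:[45/2,47/2] -> miss, prune
    N8 x:[13,18] y:[-1,3/2] z:[47/2,53/2] -> miss, prune
    N11 x:[12,27] y:[5,15/2] z:[17,23] -> miss, prune
    N12 x:[14,29] y:[31/2,18] z:[31/2,23] -> hit [31/2,18] leaf, test {P6(miss), P14@t=16}

Summary -> nodes [0, 2, 10, 13, 14, 6, 8, 11, 12]; box-tests=9; leaf-entries=1; first=P14

== RESULT ==
9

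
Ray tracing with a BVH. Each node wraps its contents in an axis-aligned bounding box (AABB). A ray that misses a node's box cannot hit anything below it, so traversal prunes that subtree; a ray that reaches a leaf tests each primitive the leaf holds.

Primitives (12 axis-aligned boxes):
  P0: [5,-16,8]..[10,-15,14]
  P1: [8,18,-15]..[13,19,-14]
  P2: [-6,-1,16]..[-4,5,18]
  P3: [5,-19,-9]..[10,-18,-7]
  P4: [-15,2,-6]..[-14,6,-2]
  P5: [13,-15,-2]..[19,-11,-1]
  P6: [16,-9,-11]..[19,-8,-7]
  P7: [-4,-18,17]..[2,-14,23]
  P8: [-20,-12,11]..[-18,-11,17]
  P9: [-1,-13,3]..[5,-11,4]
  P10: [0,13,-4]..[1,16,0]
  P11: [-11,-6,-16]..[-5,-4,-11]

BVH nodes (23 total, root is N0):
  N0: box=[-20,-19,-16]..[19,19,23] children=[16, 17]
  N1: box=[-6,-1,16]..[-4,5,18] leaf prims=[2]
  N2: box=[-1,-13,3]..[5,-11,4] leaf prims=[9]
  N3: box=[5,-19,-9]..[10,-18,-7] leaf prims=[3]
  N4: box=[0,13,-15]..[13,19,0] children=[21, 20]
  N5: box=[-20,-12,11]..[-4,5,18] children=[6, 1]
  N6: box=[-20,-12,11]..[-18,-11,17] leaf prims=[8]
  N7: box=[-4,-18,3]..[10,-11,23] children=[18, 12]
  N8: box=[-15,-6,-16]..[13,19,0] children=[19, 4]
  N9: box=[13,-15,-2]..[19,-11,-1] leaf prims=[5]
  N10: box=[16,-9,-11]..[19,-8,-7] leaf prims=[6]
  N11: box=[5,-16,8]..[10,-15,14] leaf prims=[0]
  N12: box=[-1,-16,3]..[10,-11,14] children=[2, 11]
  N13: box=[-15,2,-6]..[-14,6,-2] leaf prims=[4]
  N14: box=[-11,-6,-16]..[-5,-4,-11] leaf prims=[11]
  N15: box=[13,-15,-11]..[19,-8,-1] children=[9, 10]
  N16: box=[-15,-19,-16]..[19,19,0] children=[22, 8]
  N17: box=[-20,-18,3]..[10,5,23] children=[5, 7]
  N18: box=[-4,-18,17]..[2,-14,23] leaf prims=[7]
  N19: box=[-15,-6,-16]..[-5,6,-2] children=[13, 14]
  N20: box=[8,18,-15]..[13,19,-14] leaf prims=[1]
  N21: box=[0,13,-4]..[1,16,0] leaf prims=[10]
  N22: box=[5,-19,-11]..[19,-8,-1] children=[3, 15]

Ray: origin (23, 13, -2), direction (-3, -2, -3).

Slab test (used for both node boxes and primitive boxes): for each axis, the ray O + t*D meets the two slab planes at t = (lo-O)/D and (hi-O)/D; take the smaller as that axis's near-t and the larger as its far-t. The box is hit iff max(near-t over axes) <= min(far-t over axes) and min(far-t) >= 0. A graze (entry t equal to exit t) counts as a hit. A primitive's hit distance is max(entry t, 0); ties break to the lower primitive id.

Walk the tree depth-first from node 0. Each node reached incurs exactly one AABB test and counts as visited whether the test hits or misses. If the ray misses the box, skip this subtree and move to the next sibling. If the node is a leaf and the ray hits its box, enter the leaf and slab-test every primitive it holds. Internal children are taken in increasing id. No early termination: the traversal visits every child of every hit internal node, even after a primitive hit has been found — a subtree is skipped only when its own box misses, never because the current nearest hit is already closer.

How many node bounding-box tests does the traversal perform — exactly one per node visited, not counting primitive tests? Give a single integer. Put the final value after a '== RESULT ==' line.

Walk:
N0 x:[4/3,43/3] y:[-3,16] z:[-25/3,14/3] -> hit [4/3,14/3], descend [16, 17]
  N16 x:[4/3,38/3] y:[-3,16] z:[-2/3,14/3] -> hit [4/3,14/3], descend [8, 22]
    N8 x:[10/3,38/3] y:[-3,19/2] z:[-2/3,14/3] -> hit [10/3,14/3], descend [4, 19]
      N4 x:[10/3,23/3] y:[-3,0] z:[-2/3,13/3] -> miss, prune
      N19 x:[28/3,38/3] y:[7/2,19/2] z:[0,14/3] -> miss, prune
    N22 x:[4/3,6] y:[21/2,16] z:[-1/3,3] -> miss, prune
  N17 x:[13/3,43/3] y:[4,31/2] z:[-25/3,-5/3] -> miss, prune

7 AABB tests over nodes [0, 16, 8, 4, 19, 22, 17]; 0 leaves entered; closest miss.

== RESULT ==
7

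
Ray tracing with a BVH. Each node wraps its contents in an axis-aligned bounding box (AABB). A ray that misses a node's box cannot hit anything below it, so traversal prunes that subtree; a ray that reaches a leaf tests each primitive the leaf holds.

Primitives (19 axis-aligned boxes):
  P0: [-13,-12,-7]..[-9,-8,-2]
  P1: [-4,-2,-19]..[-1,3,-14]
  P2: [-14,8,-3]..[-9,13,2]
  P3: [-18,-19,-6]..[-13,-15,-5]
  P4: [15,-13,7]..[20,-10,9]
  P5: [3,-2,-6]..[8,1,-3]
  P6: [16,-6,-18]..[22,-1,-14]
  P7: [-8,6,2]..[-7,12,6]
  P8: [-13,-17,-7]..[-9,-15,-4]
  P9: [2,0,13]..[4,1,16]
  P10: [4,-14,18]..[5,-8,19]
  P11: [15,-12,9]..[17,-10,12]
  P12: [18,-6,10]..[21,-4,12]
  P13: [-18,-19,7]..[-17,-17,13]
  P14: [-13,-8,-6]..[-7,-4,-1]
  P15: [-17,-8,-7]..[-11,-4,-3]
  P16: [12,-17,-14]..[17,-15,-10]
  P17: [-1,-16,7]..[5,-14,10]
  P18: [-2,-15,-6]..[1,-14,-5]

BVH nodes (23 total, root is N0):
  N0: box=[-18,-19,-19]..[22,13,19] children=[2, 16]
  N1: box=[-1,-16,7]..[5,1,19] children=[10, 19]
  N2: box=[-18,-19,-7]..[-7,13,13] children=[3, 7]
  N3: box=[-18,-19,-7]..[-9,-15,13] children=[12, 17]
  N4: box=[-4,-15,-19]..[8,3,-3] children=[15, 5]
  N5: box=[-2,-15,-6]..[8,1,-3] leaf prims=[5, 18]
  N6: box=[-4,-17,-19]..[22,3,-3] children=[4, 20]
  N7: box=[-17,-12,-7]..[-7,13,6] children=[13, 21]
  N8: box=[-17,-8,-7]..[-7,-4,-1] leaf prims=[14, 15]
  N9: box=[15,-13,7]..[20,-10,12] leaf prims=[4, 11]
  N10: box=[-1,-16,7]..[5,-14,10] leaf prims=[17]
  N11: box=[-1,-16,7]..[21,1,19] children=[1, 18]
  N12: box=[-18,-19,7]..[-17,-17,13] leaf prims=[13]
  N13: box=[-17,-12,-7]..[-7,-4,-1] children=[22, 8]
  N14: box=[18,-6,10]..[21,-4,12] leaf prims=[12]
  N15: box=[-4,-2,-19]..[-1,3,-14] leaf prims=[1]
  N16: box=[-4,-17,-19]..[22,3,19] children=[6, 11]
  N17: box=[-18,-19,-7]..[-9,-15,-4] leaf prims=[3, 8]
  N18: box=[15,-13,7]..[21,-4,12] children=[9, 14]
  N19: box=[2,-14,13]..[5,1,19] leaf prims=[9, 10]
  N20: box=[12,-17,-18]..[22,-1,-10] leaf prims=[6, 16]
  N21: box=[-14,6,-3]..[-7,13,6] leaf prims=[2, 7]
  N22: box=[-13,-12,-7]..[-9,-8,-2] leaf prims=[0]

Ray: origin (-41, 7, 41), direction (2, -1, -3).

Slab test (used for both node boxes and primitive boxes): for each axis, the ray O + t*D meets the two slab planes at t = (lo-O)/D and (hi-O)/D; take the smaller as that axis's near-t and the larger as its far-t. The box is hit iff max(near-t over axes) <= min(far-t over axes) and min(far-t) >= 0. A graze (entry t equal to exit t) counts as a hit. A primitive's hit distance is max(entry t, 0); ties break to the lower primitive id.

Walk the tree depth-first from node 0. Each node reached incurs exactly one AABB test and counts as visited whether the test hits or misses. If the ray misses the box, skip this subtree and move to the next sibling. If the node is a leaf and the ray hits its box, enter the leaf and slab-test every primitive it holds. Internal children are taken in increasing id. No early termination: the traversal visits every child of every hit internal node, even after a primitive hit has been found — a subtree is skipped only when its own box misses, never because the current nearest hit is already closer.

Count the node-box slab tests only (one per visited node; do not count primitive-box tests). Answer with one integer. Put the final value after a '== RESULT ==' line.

Trace the traversal:
N0 x:[23/2,63/2] y:[-6,26] z:[22/3,20] -> hit [23/2,20], descend [2, 16]
  N2 x:[23/2,17] y:[-6,26] z:[28/3,16] -> hit [23/2,16], descend [3, 7]
    N3 x:[23/2,16] y:[22,26] z:[28/3,16] -> miss, prune
    N7 x:[12,17] y:[-6,19] z:[35/3,16] -> hit [12,16], descend [13, 21]
      N13 x:[12,17] y:[11,19] z:[14,16] -> hit [14,16], descend [8, 22]
        N8 x:[12,17] y:[11,15] z:[14,16] -> hit [14,15] leaf, test {P14@t=14, P15@t=44/3}
        N22 x:[14,16] y:[15,19] z:[43/3,16] -> hit [15,16] leaf, test {P0@t=15}
      N21 x:[27/2,17] y:[-6,1] z:[35/3,44/3] -> miss, prune
  N16 x:[37/2,63/2] y:[4,24] z:[22/3,20] -> hit [37/2,20], descend [6, 11]
    N6 x:[37/2,63/2] y:[4,24] z:[44/3,20] -> hit [37/2,20], descend [4, 20]
      N4 x:[37/2,49/2] y:[4,22] z:[44/3,20] -> hit [37/2,20], descend [5, 15]
        N5 x:[39/2,49/2] y:[6,22] z:[44/3,47/3] -> miss, prune
        N15 x:[37/2,20] y:[4,9] z:[55/3,20] -> miss, prune
      N20 x:[53/2,63/2] y:[8,24] z:[17,59/3] -> miss, prune
    N11 x:[20,31] y:[6,23] z:[22/3,34/3] -> miss, prune

Summary -> nodes [0, 2, 3, 7, 13, 8, 22, 21, 16, 6, 4, 5, 15, 20, 11]; box-tests=15; leaf-entries=2; first=P14

== RESULT ==
15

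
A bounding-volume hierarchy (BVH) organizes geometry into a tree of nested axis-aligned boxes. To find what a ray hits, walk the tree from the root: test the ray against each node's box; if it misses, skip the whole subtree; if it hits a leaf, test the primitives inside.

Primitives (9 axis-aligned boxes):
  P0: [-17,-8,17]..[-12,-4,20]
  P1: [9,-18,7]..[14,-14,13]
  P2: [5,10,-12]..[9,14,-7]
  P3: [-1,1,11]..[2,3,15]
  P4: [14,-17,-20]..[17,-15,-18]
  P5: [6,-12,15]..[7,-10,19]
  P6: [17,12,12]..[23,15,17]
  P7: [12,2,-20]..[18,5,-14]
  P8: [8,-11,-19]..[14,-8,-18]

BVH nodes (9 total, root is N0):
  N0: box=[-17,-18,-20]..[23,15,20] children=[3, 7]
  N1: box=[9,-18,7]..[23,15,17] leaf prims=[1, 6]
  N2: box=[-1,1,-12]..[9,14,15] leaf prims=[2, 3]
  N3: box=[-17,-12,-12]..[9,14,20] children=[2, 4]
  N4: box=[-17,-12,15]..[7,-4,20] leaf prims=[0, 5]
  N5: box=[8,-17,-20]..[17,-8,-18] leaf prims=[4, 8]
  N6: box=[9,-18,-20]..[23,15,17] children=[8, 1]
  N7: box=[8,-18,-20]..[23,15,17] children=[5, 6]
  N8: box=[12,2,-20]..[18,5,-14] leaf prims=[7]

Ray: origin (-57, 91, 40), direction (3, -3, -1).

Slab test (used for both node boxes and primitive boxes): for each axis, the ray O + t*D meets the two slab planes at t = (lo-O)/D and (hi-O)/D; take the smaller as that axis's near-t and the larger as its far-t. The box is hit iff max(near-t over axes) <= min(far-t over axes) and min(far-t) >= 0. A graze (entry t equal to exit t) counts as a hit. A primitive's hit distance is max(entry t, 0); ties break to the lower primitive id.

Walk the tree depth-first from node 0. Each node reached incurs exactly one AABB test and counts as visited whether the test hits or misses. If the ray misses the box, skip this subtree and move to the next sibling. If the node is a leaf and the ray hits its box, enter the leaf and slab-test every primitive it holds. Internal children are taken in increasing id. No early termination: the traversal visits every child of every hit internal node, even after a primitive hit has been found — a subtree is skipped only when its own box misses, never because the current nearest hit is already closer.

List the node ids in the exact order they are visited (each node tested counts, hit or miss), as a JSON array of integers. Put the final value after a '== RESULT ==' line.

Walk:
N0 x:[40/3,80/3] y:[76/3,109/3] z:[20,60] -> hit [76/3,80/3], descend [3, 7]
  N3 x:[40/3,22] y:[77/3,103/3] z:[20,52] -> miss, prune
  N7 x:[65/3,80/3] y:[76/3,109/3] z:[23,60] -> hit [76/3,80/3], descend [5, 6]
    N5 x:[65/3,74/3] y:[33,36] z:[58,60] -> miss, prune
    N6 x:[22,80/3] y:[76/3,109/3] z:[23,60] -> hit [76/3,80/3], descend [1, 8]
      N1 x:[22,80/3] y:[76/3,109/3] z:[23,33] -> hit [76/3,80/3] leaf, test {P1(miss), P6@t=76/3}
      N8 x:[23,25] y:[86/3,89/3] z:[54,60] -> miss, prune

order=[0, 3, 7, 5, 6, 1, 8]  |boxes|=7  |leaves|=1  hit=P6

== RESULT ==
[0, 3, 7, 5, 6, 1, 8]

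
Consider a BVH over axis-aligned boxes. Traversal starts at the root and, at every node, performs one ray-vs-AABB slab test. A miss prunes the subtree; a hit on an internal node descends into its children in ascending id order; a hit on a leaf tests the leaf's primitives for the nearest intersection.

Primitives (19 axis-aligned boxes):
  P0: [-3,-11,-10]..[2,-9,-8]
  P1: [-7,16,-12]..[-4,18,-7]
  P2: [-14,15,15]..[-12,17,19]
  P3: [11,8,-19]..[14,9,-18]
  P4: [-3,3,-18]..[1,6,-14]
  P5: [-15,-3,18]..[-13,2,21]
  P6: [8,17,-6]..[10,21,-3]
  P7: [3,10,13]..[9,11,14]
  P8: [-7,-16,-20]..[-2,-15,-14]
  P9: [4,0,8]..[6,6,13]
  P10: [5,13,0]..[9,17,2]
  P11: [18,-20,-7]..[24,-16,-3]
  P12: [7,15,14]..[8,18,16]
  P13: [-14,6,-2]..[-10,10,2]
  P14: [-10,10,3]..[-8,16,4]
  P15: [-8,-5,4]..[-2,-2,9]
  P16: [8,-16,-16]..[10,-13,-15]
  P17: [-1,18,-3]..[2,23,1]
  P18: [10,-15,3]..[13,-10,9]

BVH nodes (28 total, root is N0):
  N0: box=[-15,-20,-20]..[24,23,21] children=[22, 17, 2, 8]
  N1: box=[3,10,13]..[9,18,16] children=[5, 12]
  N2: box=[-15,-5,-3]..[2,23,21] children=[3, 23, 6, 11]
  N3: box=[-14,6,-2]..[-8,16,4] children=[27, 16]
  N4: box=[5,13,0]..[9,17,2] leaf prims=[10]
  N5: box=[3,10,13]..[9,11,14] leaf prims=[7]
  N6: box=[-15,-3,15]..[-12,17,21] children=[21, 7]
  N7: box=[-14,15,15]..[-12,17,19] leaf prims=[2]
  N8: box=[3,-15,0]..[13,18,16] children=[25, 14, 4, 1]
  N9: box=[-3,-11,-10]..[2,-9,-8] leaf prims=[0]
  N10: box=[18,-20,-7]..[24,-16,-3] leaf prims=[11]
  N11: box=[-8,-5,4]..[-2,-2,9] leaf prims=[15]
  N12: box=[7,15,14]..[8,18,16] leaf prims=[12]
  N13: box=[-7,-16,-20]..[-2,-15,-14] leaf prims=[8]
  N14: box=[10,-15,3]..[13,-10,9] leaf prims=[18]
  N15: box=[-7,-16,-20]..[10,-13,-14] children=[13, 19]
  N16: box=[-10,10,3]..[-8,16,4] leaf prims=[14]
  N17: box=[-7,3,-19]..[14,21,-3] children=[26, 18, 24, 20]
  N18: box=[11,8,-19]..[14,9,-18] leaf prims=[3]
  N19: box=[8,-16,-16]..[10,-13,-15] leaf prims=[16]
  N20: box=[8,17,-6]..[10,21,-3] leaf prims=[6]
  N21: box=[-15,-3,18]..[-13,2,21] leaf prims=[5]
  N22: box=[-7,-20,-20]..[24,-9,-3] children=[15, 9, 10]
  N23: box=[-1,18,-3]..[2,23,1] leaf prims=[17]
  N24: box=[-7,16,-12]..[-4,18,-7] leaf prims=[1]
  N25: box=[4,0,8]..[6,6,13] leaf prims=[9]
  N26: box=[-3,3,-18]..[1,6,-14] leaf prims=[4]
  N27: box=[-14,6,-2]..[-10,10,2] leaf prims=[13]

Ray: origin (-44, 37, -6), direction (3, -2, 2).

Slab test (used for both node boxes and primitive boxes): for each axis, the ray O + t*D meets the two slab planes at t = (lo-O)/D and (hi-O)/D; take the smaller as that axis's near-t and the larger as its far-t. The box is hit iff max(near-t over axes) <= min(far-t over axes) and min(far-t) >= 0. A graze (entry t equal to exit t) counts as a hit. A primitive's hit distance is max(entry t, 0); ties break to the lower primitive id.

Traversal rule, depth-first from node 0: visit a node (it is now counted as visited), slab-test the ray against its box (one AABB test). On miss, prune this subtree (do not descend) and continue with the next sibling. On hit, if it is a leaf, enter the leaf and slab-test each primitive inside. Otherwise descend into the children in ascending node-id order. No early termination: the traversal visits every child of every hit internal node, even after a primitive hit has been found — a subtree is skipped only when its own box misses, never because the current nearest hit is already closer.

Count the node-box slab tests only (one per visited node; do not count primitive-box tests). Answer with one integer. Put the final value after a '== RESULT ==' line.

Traverse from the root:
N0 x:[29/3,68/3] y:[7,57/2] z:[-7,27/2] -> hit [29/3,27/2], descend [2, 8, 17, 22]
  N2 x:[29/3,46/3] y:[7,21] z:[3/2,27/2] -> hit [29/3,27/2], descend [3, 6, 11, 23]
    N3 x:[10,12] y:[21/2,31/2] z:[2,5] -> miss, prune
    N6 x:[29/3,32/3] y:[10,20] z:[21/2,27/2] -> hit [21/2,32/3], descend [7, 21]
      N7 x:[10,32/3] y:[10,11] z:[21/2,25/2] -> hit [21/2,32/3] leaf, test {P2@t=21/2}
      N21 x:[29/3,31/3] y:[35/2,20] z:[12,27/2] -> miss, prune
    N11 x:[12,14] y:[39/2,21] z:[5,15/2] -> miss, prune
    N23 x:[43/3,46/3] y:[7,19/2] z:[3/2,7/2] -> miss, prune
  N8 x:[47/3,19] y:[19/2,26] z:[3,11] -> miss, prune
  N17 x:[37/3,58/3] y:[8,17] z:[-13/2,3/2] -> miss, prune
  N22 x:[37/3,68/3] y:[23,57/2] z:[-7,3/2] -> miss, prune

order=[0, 2, 3, 6, 7, 21, 11, 23, 8, 17, 22]  |boxes|=11  |leaves|=1  hit=P2

== RESULT ==
11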